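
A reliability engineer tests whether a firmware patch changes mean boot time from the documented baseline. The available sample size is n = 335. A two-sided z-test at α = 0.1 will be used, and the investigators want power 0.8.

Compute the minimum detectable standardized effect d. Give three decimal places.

Required noncentrality: δ = z_{0.05} + z_{0.20} = 1.645 + 0.842 = 2.486.
(Lower-tail contribution to power is negligible for δ > 0.)
δ = d·√n ⇒ d = δ/√n = 2.486/√335 = 0.1359.

d ≈ 0.136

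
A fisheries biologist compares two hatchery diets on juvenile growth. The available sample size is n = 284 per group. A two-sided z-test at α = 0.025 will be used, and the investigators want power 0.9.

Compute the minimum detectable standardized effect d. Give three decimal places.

d ≈ 0.296

Need Φ(δ − 2.241) = 0.9, so δ = 2.241 + 1.282 = 3.523.
(Lower-tail contribution to power is negligible for δ > 0.)
δ = d·√(n/2) ⇒ d = δ/√(n/2) = 3.523/√(284/2) = 0.2956.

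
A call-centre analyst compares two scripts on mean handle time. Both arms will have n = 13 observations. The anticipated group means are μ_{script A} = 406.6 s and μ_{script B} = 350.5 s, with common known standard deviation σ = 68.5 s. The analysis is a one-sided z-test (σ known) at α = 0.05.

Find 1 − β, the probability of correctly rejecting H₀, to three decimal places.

Power ≈ 0.671

Standardized effect: d = |μ_{script A} − μ_{script B}| / σ = |406.6 − 350.5| / 68.5 = 0.8190
Noncentrality parameter: δ = d·√(n/2) = 0.8190 × √(13/2) = 2.0880
Critical value for a one-sided test at α = 0.05: z_α = 1.645.
Power = Φ(δ − 1.645) = Φ(0.443) = 0.6712.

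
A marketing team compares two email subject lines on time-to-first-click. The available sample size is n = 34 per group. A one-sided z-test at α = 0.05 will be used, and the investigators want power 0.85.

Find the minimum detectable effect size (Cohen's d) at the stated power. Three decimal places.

Need Φ(δ − 1.645) = 0.85, so δ = 1.645 + 1.036 = 2.681.
δ = d·√(n/2) ⇒ d = δ/√(n/2) = 2.681/√(34/2) = 0.6503.

d ≈ 0.650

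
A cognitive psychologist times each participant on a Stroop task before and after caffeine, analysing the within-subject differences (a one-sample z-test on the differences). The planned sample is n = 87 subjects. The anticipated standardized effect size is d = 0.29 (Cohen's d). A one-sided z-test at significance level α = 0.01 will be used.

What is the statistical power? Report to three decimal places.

Power ≈ 0.648

Noncentrality parameter: δ = d·√n = 0.29 × √87 = 2.7049
Critical value for a one-sided test at α = 0.01: z_α = 2.326.
Power = Φ(δ − 2.326) = Φ(0.379) = 0.6475.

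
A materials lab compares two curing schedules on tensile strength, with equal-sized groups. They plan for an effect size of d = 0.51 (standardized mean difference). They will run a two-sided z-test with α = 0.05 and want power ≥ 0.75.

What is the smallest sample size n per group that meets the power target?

Set Φ(δ − 1.960) = 0.75; then δ − 1.960 = Φ⁻¹(0.75) = 0.674, giving δ = 2.634.
(The Φ(−δ − z_{α/2}) term is vanishingly small for δ > 0 and is dropped in the standard sample-size formula.)
δ = d·√(n/2) ⇒ n = 2(δ/d)² = 2 × (2.634 / 0.51)² = 53.37.
Rounding up, n = 54 per group.

n = 54 per group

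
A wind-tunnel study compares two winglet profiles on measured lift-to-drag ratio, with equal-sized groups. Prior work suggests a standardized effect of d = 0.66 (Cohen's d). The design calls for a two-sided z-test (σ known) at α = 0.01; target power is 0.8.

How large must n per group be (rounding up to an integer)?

For power 0.8 need Φ(δ − z_{0.005}) = 0.8, so δ = z_{0.005} + z_{0.20} = 2.576 + 0.842 = 3.417.
(For δ > 0 the lower-tail rejection region contributes negligibly to power, so the one-term inversion is standard.)
δ = d·√(n/2) ⇒ n = 2(δ/d)² = 2 × (3.417 / 0.66)² = 53.62.
Round up to the next whole unit.

n = 54 per group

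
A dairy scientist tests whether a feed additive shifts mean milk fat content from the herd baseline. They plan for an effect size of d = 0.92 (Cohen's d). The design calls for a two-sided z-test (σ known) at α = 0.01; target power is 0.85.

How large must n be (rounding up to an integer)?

Set Φ(δ − 2.576) = 0.85; then δ − 2.576 = Φ⁻¹(0.85) = 1.036, giving δ = 3.612.
(The Φ(−δ − z_{α/2}) term is vanishingly small for δ > 0 and is dropped in the standard sample-size formula.)
δ = d·√n ⇒ n = (δ/d)² = (3.612 / 0.92)² = 15.42.
Round up to the next whole unit.

n = 16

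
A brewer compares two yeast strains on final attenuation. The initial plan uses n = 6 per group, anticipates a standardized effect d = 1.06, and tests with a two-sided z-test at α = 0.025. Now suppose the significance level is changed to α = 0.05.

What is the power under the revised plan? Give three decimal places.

δ = d·√(n/2) = 1.06 × √(6/2) = 1.8360 (unchanged). New critical value: z_{0.025} = 1.960.
Revised power = Φ(δ − 1.960) + Φ(−δ − 1.960) = Φ(-0.124) + Φ(-3.796) = 0.4507 + 0.0001 = 0.4507.

Power ≈ 0.451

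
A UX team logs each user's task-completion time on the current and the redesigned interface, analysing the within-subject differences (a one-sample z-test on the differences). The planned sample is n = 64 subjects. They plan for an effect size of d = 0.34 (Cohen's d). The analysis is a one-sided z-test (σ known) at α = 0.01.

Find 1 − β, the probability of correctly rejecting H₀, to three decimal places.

Power ≈ 0.653

Noncentrality parameter: λ = d·√n = 0.34 × √64 = 2.7200
Critical value for a one-sided test at α = 0.01: z_α = 2.326.
Power = Φ(λ − 2.326) = Φ(0.394) = 0.6531.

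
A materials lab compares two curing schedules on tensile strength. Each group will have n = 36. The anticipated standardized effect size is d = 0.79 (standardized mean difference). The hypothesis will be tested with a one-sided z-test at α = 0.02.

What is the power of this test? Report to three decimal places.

Noncentrality parameter: δ = d·√(n/2) = 0.79 × √(36/2) = 3.3517
Critical value for a one-sided test at α = 0.02: z_α = 2.054.
Power = P(Z > 2.054 − δ) = Φ(1.298) = 0.9028.

Power ≈ 0.903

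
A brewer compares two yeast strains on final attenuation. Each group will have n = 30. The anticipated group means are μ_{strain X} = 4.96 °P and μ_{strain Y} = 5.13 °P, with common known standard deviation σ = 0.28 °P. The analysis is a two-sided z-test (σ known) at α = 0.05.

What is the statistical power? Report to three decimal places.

Standardized effect: d = |μ_{strain X} − μ_{strain Y}| / σ = |4.96 − 5.13| / 0.28 = 0.6071
Noncentrality parameter: δ = d·√(n/2) = 0.6071 × √(30/2) = 2.3515
Two-sided α = 0.05 → critical value z_{0.025} = 1.960.
Power = Φ(δ − 1.960) + Φ(−δ − 1.960) = Φ(0.391) + Φ(-4.311) = 0.6523 + 0.0000 = 0.6523.

Power ≈ 0.652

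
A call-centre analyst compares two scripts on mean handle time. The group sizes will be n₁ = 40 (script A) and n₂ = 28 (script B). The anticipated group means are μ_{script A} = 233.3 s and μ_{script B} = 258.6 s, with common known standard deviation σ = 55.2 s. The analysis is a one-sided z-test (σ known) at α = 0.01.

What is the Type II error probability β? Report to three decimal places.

Standardized effect: d = |μ_{script A} − μ_{script B}| / σ = |233.3 − 258.6| / 55.2 = 0.4583
Noncentrality parameter: δ = d / √(1/n₁ + 1/n₂) = 0.4583 / √(1/40 + 1/28) = 1.8601
One-sided α = 0.01 → critical value z_{0.01} = 2.326.
Power = P(Z > 2.326 − δ) = Φ(-0.466) = 0.3205.
Type II error: β = 1 − power = 1 − 0.3205 = 0.6795.

β ≈ 0.679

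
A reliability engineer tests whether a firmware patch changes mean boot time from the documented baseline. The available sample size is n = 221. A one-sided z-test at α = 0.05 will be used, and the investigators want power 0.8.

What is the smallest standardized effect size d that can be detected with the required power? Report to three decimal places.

d ≈ 0.167

Required noncentrality: δ = z_{0.05} + z_{0.20} = 1.645 + 0.842 = 2.486.
δ = d·√n ⇒ d = δ/√n = 2.486/√221 = 0.1673.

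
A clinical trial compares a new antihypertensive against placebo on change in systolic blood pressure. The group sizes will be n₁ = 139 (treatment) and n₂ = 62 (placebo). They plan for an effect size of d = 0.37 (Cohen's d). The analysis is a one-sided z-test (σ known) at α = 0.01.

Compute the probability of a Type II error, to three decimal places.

β ≈ 0.462

Noncentrality parameter: δ = d / √(1/n₁ + 1/n₂) = 0.37 / √(1/139 + 1/62) = 2.4227
One-sided α = 0.01 → critical value z_{0.01} = 2.326.
Power = Φ(δ − 2.326) = Φ(0.096) = 0.5384.
Type II error: β = 1 − power = 1 − 0.5384 = 0.4616.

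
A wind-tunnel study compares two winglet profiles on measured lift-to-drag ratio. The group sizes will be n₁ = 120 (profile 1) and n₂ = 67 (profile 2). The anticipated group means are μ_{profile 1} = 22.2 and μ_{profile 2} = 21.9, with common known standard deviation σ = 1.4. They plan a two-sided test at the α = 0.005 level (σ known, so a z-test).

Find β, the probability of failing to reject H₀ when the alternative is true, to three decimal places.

β ≈ 0.920

Standardized effect: d = |μ_{profile 1} − μ_{profile 2}| / σ = |22.2 − 21.9| / 1.4 = 0.2143
Noncentrality parameter: δ = d / √(1/n₁ + 1/n₂) = 0.2143 / √(1/120 + 1/67) = 1.4051
Critical value for a two-sided test at α = 0.005: z_{α/2} = 2.807.
Power = Φ(δ − 2.807) + Φ(−δ − 2.807) = Φ(-1.402) + Φ(-4.212) = 0.0805 + 0.0000 = 0.0805.
Type II error: β = 1 − power = 1 − 0.0805 = 0.9195.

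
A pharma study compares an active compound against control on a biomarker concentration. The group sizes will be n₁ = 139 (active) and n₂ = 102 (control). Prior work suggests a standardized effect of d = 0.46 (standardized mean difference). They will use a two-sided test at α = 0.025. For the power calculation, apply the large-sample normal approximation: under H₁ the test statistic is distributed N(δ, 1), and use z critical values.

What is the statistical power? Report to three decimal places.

Power ≈ 0.901

Noncentrality parameter: δ = d / √(1/n₁ + 1/n₂) = 0.46 / √(1/139 + 1/102) = 3.5282
Two-sided α = 0.025 → critical value z_{0.0125} = 2.241.
Power = Φ(δ − 2.241) + Φ(−δ − 2.241) = Φ(1.287) + Φ(-5.770) = 0.9009 + 0.0000 = 0.9009.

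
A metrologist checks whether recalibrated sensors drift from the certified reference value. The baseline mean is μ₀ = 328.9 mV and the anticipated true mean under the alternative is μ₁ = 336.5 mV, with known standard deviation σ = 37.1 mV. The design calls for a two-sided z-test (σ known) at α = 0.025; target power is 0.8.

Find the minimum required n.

Standardized effect: d = |μ₁ − μ₀| / σ = |336.5 − 328.9| / 37.1 = 0.2049
For power 0.8 need Φ(δ − z_{0.0125}) = 0.8, so δ = z_{0.0125} + z_{0.20} = 2.241 + 0.842 = 3.083.
(Ignoring the negligible lower-tail rejection probability gives the usual closed-form inversion.)
δ = d·√n ⇒ n = (δ/d)² = (3.083 / 0.2049)² = 226.50.
Rounding up, n = 227.

n = 227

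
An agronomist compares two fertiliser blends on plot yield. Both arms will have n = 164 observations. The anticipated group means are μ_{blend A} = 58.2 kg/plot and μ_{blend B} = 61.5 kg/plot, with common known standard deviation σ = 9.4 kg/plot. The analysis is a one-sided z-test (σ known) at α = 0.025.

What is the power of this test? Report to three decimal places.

Standardized effect: d = |μ_{blend A} − μ_{blend B}| / σ = |58.2 − 61.5| / 9.4 = 0.3511
Noncentrality parameter: δ = d·√(n/2) = 0.3511 × √(164/2) = 3.1790
Critical value for a one-sided test at α = 0.025: z_α = 1.960.
Power = P(Z > 1.960 − δ) = Φ(1.219) = 0.8886.

Power ≈ 0.889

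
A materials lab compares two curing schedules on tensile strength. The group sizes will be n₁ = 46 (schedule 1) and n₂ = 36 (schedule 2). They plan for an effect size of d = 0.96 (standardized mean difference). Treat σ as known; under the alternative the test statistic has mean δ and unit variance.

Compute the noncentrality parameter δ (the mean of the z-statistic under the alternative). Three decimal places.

δ = d / √(1/n₁ + 1/n₂) = 0.96 / √(1/46 + 1/36) = 4.3141

δ ≈ 4.314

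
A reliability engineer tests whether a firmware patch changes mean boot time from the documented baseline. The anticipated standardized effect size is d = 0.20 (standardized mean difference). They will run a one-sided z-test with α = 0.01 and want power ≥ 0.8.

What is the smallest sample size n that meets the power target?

For power 0.8 need Φ(δ − z_{0.01}) = 0.8, so δ = z_{0.01} + z_{0.20} = 2.326 + 0.842 = 3.168.
δ = d·√n ⇒ n = (δ/d)² = (3.168 / 0.20)² = 250.90.
Rounding up, n = 251.

n = 251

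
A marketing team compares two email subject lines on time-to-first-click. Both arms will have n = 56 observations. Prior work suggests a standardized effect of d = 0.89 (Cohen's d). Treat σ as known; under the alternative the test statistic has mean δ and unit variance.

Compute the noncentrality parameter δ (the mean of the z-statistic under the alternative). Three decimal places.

The noncentrality parameter scales effect size by the design's sample-size factor: δ = d·√(n/2) = 0.89 × √(56/2) = 4.7094

δ ≈ 4.709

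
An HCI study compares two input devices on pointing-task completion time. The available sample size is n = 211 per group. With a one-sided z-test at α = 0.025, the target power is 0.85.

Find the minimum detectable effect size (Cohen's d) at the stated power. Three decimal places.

d ≈ 0.292

Required noncentrality: δ = z_{0.025} + z_{0.15} = 1.960 + 1.036 = 2.996.
δ = d·√(n/2) ⇒ d = δ/√(n/2) = 2.996/√(211/2) = 0.2917.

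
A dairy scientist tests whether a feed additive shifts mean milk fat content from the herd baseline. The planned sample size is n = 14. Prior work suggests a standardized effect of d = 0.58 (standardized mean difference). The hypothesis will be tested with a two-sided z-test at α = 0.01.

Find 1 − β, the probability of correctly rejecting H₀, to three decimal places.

Power ≈ 0.342

Noncentrality parameter: δ = d·√n = 0.58 × √14 = 2.1702
Critical value for a two-sided test at α = 0.01: z_{α/2} = 2.576.
Power = Φ(δ − 2.576) + Φ(−δ − 2.576) = Φ(-0.406) + Φ(-4.746) = 0.3425 + 0.0000 = 0.3425.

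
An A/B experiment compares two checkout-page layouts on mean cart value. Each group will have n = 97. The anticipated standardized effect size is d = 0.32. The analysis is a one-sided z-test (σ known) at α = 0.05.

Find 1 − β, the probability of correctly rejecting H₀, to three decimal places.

Power ≈ 0.720

Noncentrality parameter: δ = d·√(n/2) = 0.32 × √(97/2) = 2.2285
One-sided α = 0.05 → critical value z_{0.05} = 1.645.
Power = P(Z > 1.645 − δ) = Φ(0.584) = 0.7203.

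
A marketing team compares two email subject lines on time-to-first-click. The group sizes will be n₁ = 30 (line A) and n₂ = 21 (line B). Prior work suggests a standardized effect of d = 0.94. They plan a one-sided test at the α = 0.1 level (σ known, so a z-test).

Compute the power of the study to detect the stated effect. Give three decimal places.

Power ≈ 0.978

Noncentrality parameter: δ = d / √(1/n₁ + 1/n₂) = 0.94 / √(1/30 + 1/21) = 3.3038
Critical value for a one-sided test at α = 0.1: z_α = 1.282.
Power = Φ(δ − 1.282) = Φ(2.022) = 0.9784.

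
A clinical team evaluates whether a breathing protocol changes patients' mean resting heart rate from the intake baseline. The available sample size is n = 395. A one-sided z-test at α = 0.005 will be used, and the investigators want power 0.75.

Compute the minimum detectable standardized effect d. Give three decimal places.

Need Φ(δ − 2.576) = 0.75, so δ = 2.576 + 0.674 = 3.250.
δ = d·√n ⇒ d = δ/√n = 3.250/√395 = 0.1635.

d ≈ 0.164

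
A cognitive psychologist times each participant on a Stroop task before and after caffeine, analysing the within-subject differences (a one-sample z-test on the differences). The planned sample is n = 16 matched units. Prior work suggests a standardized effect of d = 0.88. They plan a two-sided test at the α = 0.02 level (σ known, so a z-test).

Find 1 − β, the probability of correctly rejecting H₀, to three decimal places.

Power ≈ 0.884

Noncentrality parameter: δ = d·√n = 0.88 × √16 = 3.5200
Critical value for a two-sided test at α = 0.02: z_{α/2} = 2.326.
Power = Φ(δ − 2.326) + Φ(−δ − 2.326) = Φ(1.194) + Φ(-5.846) = 0.8837 + 0.0000 = 0.8837.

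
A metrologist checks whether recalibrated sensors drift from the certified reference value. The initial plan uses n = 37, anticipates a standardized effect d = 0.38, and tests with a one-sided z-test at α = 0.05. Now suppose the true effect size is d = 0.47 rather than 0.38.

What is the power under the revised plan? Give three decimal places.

Power ≈ 0.888

With d = 0.47: δ = d·√n = 0.47 × √37 = 2.8589. Critical value z_{0.05} = 1.645.
Revised power = Φ(δ − 1.645) = Φ(1.214) = 0.8876.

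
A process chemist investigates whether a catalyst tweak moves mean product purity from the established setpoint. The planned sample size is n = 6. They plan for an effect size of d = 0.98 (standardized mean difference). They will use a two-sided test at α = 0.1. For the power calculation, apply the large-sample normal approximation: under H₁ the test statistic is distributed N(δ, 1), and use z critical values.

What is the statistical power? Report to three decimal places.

Noncentrality parameter: δ = d·√n = 0.98 × √6 = 2.4005
Two-sided α = 0.1 → critical value z_{0.05} = 1.645.
Power = Φ(δ − 1.645) + Φ(−δ − 1.645) = Φ(0.756) + Φ(-4.045) = 0.7751 + 0.0000 = 0.7751.

Power ≈ 0.775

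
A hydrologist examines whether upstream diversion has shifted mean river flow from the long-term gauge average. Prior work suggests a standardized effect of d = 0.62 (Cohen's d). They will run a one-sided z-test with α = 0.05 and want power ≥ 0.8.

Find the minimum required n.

n = 17

For power 0.8 need Φ(δ − z_{0.05}) = 0.8, so δ = z_{0.05} + z_{0.20} = 1.645 + 0.842 = 2.486.
δ = d·√n ⇒ n = (δ/d)² = (2.486 / 0.62)² = 16.08.
Round up to the next whole unit.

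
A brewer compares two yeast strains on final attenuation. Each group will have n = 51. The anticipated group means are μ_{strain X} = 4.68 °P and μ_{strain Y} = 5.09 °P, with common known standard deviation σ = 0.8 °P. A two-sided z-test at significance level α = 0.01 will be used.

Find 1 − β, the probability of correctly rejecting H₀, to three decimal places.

Standardized effect: d = |μ_{strain X} − μ_{strain Y}| / σ = |4.68 − 5.09| / 0.8 = 0.5125
Noncentrality parameter: δ = d·√(n/2) = 0.5125 × √(51/2) = 2.5880
Two-sided α = 0.01 → critical value z_{0.005} = 2.576.
Power = Φ(δ − 2.576) + Φ(−δ − 2.576) = Φ(0.012) + Φ(-5.164) = 0.5049 + 0.0000 = 0.5049.

Power ≈ 0.505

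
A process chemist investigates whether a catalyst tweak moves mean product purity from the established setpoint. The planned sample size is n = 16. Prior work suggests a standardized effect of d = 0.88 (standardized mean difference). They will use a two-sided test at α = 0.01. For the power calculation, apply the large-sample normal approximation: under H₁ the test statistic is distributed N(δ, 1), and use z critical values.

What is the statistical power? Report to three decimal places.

Noncentrality parameter: δ = d·√n = 0.88 × √16 = 3.5200
Critical value for a two-sided test at α = 0.01: z_{α/2} = 2.576.
Power = Φ(δ − 2.576) + Φ(−δ − 2.576) = Φ(0.944) + Φ(-6.096) = 0.8275 + 0.0000 = 0.8275.

Power ≈ 0.827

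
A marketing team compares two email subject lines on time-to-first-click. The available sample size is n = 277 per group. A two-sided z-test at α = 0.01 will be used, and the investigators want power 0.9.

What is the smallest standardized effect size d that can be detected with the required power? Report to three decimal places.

d ≈ 0.328

Required noncentrality: δ = z_{0.005} + z_{0.10} = 2.576 + 1.282 = 3.857.
(The second rejection-region term Φ(−δ − z_{α/2}) is negligible and dropped.)
δ = d·√(n/2) ⇒ d = δ/√(n/2) = 3.857/√(277/2) = 0.3278.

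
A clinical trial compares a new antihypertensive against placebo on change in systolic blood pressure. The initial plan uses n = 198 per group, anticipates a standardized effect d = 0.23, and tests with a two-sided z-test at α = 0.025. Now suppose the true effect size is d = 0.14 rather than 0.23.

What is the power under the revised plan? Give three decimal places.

With d = 0.14: δ = d·√(n/2) = 0.14 × √(198/2) = 1.3930. Critical value z_{0.0125} = 2.241.
Revised power = Φ(δ − 2.241) + Φ(−δ − 2.241) = Φ(-0.848) + Φ(-3.634) = 0.1981 + 0.0001 = 0.1982.

Power ≈ 0.198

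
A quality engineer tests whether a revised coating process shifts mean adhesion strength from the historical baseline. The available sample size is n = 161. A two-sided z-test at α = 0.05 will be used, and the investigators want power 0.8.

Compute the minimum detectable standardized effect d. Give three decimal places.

Need Φ(δ − 1.960) = 0.8, so δ = 1.960 + 0.842 = 2.802.
(The second rejection-region term Φ(−δ − z_{α/2}) is negligible and dropped.)
δ = d·√n ⇒ d = δ/√n = 2.802/√161 = 0.2208.

d ≈ 0.221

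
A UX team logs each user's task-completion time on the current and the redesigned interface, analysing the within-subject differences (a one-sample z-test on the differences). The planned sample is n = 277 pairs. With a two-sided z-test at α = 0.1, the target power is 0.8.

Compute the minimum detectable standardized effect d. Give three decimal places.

d ≈ 0.149

Required noncentrality: δ = z_{0.05} + z_{0.20} = 1.645 + 0.842 = 2.486.
(The second rejection-region term Φ(−δ − z_{α/2}) is negligible and dropped.)
δ = d·√n ⇒ d = δ/√n = 2.486/√277 = 0.1494.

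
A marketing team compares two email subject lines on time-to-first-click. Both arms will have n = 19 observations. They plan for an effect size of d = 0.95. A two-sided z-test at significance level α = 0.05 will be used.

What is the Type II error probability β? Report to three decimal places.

Noncentrality parameter: δ = d·√(n/2) = 0.95 × √(19/2) = 2.9281
Two-sided α = 0.05 → critical value z_{0.025} = 1.960.
Power = Φ(δ − 1.960) + Φ(−δ − 1.960) = Φ(0.968) + Φ(-4.888) = 0.8335 + 0.0000 = 0.8335.
Type II error: β = 1 − power = 1 − 0.8335 = 0.1665.

β ≈ 0.166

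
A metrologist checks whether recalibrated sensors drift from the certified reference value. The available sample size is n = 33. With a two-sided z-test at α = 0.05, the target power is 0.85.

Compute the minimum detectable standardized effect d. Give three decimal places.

Required noncentrality: δ = z_{0.025} + z_{0.15} = 1.960 + 1.036 = 2.996.
(Lower-tail contribution to power is negligible for δ > 0.)
δ = d·√n ⇒ d = δ/√n = 2.996/√33 = 0.5216.

d ≈ 0.522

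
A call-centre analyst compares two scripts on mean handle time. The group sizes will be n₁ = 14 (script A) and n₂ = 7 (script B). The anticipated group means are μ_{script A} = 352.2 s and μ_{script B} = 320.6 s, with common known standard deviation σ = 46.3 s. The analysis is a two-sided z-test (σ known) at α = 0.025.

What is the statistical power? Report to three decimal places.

Standardized effect: d = |μ_{script A} − μ_{script B}| / σ = |352.2 − 320.6| / 46.3 = 0.6825
Noncentrality parameter: δ = d / √(1/n₁ + 1/n₂) = 0.6825 / √(1/14 + 1/7) = 1.4744
Critical value for a two-sided test at α = 0.025: z_{α/2} = 2.241.
Power = Φ(δ − 2.241) + Φ(−δ − 2.241) = Φ(-0.767) + Φ(-3.716) = 0.2215 + 0.0001 = 0.2216.

Power ≈ 0.222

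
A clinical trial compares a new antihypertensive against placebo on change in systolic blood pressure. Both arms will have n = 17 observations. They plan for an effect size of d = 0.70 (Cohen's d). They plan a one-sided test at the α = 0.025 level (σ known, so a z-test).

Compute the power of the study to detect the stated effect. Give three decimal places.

Noncentrality parameter: δ = d·√(n/2) = 0.70 × √(17/2) = 2.0408
One-sided α = 0.025 → critical value z_{0.025} = 1.960.
Power = P(Z > 1.960 − δ) = Φ(0.081) = 0.5322.

Power ≈ 0.532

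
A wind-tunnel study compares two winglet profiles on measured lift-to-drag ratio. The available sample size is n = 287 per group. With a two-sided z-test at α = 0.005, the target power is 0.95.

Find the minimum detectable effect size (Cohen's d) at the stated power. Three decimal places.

Need Φ(δ − 2.807) = 0.95, so δ = 2.807 + 1.645 = 4.452.
(Lower-tail contribution to power is negligible for δ > 0.)
δ = d·√(n/2) ⇒ d = δ/√(n/2) = 4.452/√(287/2) = 0.3716.

d ≈ 0.372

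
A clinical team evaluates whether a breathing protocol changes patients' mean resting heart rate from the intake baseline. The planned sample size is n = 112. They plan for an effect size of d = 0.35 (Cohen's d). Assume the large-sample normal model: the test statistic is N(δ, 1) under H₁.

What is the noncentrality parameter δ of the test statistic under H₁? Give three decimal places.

δ = d·√n = 0.35 × √112 = 3.7041

δ ≈ 3.704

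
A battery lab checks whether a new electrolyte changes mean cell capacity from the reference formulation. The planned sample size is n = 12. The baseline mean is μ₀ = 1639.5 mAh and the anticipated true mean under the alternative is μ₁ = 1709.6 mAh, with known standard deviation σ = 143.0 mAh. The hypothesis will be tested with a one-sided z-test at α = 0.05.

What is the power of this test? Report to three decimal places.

Power ≈ 0.521

Standardized effect: d = |μ₁ − μ₀| / σ = |1709.6 − 1639.5| / 143.0 = 0.4902
Noncentrality parameter: δ = d·√n = 0.4902 × √12 = 1.6981
Critical value for a one-sided test at α = 0.05: z_α = 1.645.
Power = P(Z > 1.645 − δ) = Φ(0.053) = 0.5212.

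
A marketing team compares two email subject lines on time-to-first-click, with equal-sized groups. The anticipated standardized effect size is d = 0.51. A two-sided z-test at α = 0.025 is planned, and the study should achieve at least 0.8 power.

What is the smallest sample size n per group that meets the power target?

Set Φ(δ − 2.241) = 0.8; then δ − 2.241 = Φ⁻¹(0.8) = 0.842, giving δ = 3.083.
(Ignoring the negligible lower-tail rejection probability gives the usual closed-form inversion.)
δ = d·√(n/2) ⇒ n = 2(δ/d)² = 2 × (3.083 / 0.51)² = 73.09.
Rounding up, n = 74 per group.

n = 74 per group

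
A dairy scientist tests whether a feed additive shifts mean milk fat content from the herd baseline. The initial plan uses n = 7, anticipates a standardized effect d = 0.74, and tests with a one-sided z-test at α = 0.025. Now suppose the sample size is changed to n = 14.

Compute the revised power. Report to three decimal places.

Power ≈ 0.791

With n = 14: δ = d·√n = 0.74 × √14 = 2.7688. Critical value z_{0.025} = 1.960.
Revised power = Φ(δ − 1.960) = Φ(0.809) = 0.7907.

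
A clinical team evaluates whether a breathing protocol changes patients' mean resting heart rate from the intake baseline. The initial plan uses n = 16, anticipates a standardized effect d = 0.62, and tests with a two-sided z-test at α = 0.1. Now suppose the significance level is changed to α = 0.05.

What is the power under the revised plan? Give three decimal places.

Power ≈ 0.698

δ = d·√n = 0.62 × √16 = 2.4800 (unchanged). New critical value: z_{0.025} = 1.960.
Revised power = Φ(δ − 1.960) + Φ(−δ − 1.960) = Φ(0.520) + Φ(-4.440) = 0.6985 + 0.0000 = 0.6985.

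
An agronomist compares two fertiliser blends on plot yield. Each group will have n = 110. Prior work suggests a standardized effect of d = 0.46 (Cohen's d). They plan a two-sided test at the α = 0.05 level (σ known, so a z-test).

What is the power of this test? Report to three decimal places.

Power ≈ 0.927

Noncentrality parameter: δ = d·√(n/2) = 0.46 × √(110/2) = 3.4115
Two-sided α = 0.05 → critical value z_{0.025} = 1.960.
Power = Φ(δ − 1.960) + Φ(−δ − 1.960) = Φ(1.451) + Φ(-5.371) = 0.9267 + 0.0000 = 0.9267.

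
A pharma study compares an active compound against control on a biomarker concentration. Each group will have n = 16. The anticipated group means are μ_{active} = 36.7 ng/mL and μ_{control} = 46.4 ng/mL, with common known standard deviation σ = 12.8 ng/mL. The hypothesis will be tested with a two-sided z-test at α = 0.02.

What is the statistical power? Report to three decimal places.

Power ≈ 0.427

Standardized effect: d = |μ_{active} − μ_{control}| / σ = |36.7 − 46.4| / 12.8 = 0.7578
Noncentrality parameter: δ = d·√(n/2) = 0.7578 × √(16/2) = 2.1434
Two-sided α = 0.02 → critical value z_{0.01} = 2.326.
Power = Φ(δ − 2.326) + Φ(−δ − 2.326) = Φ(-0.183) + Φ(-4.470) = 0.4274 + 0.0000 = 0.4274.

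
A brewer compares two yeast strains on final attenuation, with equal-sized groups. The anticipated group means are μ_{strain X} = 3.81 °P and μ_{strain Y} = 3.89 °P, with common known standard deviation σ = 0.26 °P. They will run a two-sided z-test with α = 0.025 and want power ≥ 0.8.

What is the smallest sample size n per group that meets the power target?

Standardized effect: d = |μ_{strain X} − μ_{strain Y}| / σ = |3.81 − 3.89| / 0.26 = 0.3077
Set Φ(δ − 2.241) = 0.8; then δ − 2.241 = Φ⁻¹(0.8) = 0.842, giving δ = 3.083.
(Ignoring the negligible lower-tail rejection probability gives the usual closed-form inversion.)
δ = d·√(n/2) ⇒ n = 2(δ/d)² = 2 × (3.083 / 0.3077)² = 200.79.
Rounding up, n = 201 per group.

n = 201 per group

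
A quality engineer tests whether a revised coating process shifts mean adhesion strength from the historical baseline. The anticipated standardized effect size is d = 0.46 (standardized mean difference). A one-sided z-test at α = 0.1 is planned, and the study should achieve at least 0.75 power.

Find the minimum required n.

For power 0.75 need Φ(δ − z_{0.1}) = 0.75, so δ = z_{0.1} + z_{0.25} = 1.282 + 0.674 = 1.956.
δ = d·√n ⇒ n = (δ/d)² = (1.956 / 0.46)² = 18.08.
Rounding up, n = 19.

n = 19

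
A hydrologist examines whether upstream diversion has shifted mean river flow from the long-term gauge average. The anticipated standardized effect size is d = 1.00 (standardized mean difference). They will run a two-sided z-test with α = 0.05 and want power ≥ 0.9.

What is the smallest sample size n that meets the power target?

n = 11

Set Φ(δ − 1.960) = 0.9; then δ − 1.960 = Φ⁻¹(0.9) = 1.282, giving δ = 3.242.
(For δ > 0 the lower-tail rejection region contributes negligibly to power, so the one-term inversion is standard.)
δ = d·√n ⇒ n = (δ/d)² = (3.242 / 1.00)² = 10.51.
Rounding up, n = 11.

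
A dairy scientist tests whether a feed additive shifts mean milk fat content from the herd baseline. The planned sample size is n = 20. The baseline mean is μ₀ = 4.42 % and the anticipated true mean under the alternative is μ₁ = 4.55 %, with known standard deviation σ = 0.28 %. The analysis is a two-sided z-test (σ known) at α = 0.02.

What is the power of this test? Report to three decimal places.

Standardized effect: d = |μ₁ − μ₀| / σ = |4.55 − 4.42| / 0.28 = 0.4643
Noncentrality parameter: δ = d·√n = 0.4643 × √20 = 2.0763
Two-sided α = 0.02 → critical value z_{0.01} = 2.326.
Power = Φ(δ − 2.326) + Φ(−δ − 2.326) = Φ(-0.250) + Φ(-4.403) = 0.4013 + 0.0000 = 0.4013.

Power ≈ 0.401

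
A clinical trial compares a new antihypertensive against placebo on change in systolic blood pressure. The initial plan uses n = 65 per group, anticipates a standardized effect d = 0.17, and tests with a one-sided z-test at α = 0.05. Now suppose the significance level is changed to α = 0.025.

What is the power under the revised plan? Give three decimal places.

Power ≈ 0.161

δ = d·√(n/2) = 0.17 × √(65/2) = 0.9691 (unchanged). New critical value: z_{0.025} = 1.960.
Revised power = Φ(δ − 1.960) = Φ(-0.991) = 0.1609.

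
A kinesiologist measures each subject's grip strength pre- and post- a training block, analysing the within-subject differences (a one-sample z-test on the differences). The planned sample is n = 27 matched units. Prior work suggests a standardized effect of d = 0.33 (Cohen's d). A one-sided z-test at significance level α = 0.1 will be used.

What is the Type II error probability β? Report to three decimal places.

β ≈ 0.332

Noncentrality parameter: δ = d·√n = 0.33 × √27 = 1.7147
One-sided α = 0.1 → critical value z_{0.1} = 1.282.
Power = P(Z > 1.282 − δ) = Φ(0.433) = 0.6676.
Type II error: β = 1 − power = 1 − 0.6676 = 0.3324.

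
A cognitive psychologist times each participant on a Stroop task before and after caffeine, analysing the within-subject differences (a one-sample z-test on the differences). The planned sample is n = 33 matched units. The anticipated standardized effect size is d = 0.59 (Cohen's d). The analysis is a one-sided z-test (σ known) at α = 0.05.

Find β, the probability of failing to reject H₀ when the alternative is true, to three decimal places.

β ≈ 0.041

Noncentrality parameter: δ = d·√n = 0.59 × √33 = 3.3893
Critical value for a one-sided test at α = 0.05: z_α = 1.645.
Power = Φ(δ − 1.645) = Φ(1.744) = 0.9595.
Type II error: β = 1 − power = 1 − 0.9595 = 0.0405.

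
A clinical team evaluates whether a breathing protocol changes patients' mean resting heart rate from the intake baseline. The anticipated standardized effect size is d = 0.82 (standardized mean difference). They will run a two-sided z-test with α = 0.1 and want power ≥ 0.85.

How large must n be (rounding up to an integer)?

Set Φ(δ − 1.645) = 0.85; then δ − 1.645 = Φ⁻¹(0.85) = 1.036, giving δ = 2.681.
(Ignoring the negligible lower-tail rejection probability gives the usual closed-form inversion.)
δ = d·√n ⇒ n = (δ/d)² = (2.681 / 0.82)² = 10.69.
Round up to the next whole unit.

n = 11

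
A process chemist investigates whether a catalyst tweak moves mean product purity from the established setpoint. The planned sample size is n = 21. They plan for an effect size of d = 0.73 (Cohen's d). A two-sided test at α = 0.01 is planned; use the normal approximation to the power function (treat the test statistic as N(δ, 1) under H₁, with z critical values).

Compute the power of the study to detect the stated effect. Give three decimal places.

Noncentrality parameter: δ = d·√n = 0.73 × √21 = 3.3453
Critical value for a two-sided test at α = 0.01: z_{α/2} = 2.576.
Power = Φ(δ − 2.576) + Φ(−δ − 2.576) = Φ(0.769) + Φ(-5.921) = 0.7792 + 0.0000 = 0.7792.

Power ≈ 0.779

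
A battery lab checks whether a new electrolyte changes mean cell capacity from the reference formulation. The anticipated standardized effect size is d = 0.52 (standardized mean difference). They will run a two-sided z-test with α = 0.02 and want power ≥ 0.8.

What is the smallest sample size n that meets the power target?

For power 0.8 need Φ(δ − z_{0.01}) = 0.8, so δ = z_{0.01} + z_{0.20} = 2.326 + 0.842 = 3.168.
(The Φ(−δ − z_{α/2}) term is vanishingly small for δ > 0 and is dropped in the standard sample-size formula.)
δ = d·√n ⇒ n = (δ/d)² = (3.168 / 0.52)² = 37.12.
Round up to the next whole unit.

n = 38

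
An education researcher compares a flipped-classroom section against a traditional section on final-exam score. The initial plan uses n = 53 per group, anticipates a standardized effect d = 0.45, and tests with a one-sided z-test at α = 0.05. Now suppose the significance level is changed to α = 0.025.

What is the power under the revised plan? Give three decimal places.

Power ≈ 0.639

δ = d·√(n/2) = 0.45 × √(53/2) = 2.3165 (unchanged). New critical value: z_{0.025} = 1.960.
Revised power = Φ(δ − 1.960) = Φ(0.357) = 0.6393.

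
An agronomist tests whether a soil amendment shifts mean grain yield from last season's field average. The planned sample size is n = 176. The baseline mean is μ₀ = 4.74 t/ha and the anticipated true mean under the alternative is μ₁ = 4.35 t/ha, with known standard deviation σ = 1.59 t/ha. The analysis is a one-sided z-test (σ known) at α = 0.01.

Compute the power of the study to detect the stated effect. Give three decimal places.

Standardized effect: d = |μ₁ − μ₀| / σ = |4.35 − 4.74| / 1.59 = 0.2453
Noncentrality parameter: δ = d·√n = 0.2453 × √176 = 3.2540
One-sided α = 0.01 → critical value z_{0.01} = 2.326.
Power = P(Z > 2.326 − δ) = Φ(0.928) = 0.8232.

Power ≈ 0.823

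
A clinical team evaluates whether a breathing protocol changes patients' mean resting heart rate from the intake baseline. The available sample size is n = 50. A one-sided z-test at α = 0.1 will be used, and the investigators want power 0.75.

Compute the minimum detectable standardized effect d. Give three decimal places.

d ≈ 0.277

Need Φ(δ − 1.282) = 0.75, so δ = 1.282 + 0.674 = 1.956.
δ = d·√n ⇒ d = δ/√n = 1.956/√50 = 0.2766.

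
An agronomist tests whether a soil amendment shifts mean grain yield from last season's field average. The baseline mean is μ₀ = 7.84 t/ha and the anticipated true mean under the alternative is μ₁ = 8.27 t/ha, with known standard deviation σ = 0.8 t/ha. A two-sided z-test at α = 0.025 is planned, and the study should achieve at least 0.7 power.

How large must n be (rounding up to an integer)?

n = 27

Standardized effect: d = |μ₁ − μ₀| / σ = |8.27 − 7.84| / 0.8 = 0.5375
For power 0.7 need Φ(δ − z_{0.0125}) = 0.7, so δ = z_{0.0125} + z_{0.30} = 2.241 + 0.524 = 2.766.
(The Φ(−δ − z_{α/2}) term is vanishingly small for δ > 0 and is dropped in the standard sample-size formula.)
δ = d·√n ⇒ n = (δ/d)² = (2.766 / 0.5375)² = 26.48.
Round up to the next whole unit.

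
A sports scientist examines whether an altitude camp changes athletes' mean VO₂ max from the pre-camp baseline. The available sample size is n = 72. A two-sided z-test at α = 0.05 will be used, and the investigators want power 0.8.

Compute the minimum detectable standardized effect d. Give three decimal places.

d ≈ 0.330

Need Φ(δ − 1.960) = 0.8, so δ = 1.960 + 0.842 = 2.802.
(The second rejection-region term Φ(−δ − z_{α/2}) is negligible and dropped.)
δ = d·√n ⇒ d = δ/√n = 2.802/√72 = 0.3302.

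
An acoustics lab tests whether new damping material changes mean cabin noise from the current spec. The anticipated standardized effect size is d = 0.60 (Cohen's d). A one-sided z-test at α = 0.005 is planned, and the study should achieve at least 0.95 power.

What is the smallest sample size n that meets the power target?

For power 0.95 need Φ(δ − z_{0.005}) = 0.95, so δ = z_{0.005} + z_{0.05} = 2.576 + 1.645 = 4.221.
δ = d·√n ⇒ n = (δ/d)² = (4.221 / 0.60)² = 49.48.
Rounding up, n = 50.

n = 50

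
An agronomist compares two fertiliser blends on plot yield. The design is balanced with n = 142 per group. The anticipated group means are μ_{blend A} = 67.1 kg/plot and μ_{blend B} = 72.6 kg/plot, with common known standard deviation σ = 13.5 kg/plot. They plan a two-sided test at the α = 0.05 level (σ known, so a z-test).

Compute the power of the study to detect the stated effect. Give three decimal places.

Power ≈ 0.930

Standardized effect: d = |μ_{blend A} − μ_{blend B}| / σ = |67.1 − 72.6| / 13.5 = 0.4074
Noncentrality parameter: δ = d·√(n/2) = 0.4074 × √(142/2) = 3.4329
Critical value for a two-sided test at α = 0.05: z_{α/2} = 1.960.
Power = Φ(δ − 1.960) + Φ(−δ − 1.960) = Φ(1.473) + Φ(-5.393) = 0.9296 + 0.0000 = 0.9296.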